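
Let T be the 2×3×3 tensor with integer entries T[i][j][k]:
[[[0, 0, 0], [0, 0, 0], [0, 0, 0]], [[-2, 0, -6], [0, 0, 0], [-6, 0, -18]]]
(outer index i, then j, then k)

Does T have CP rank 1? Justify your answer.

Yes

If T = a (x) b (x) c then every fibre of T is a multiple of the corresponding factor, so read the factors off the fibres through the nonzero entry T[1,0,0] = -2.
The mode-1 fibre T[:,0,0] = [0, -2] gives a = (0, 1) (primitive direction); the mode-2 fibre T[1,:,0] = [-2, 0, -6] gives b = (1, 0, 3); then c[k] = T[1,0,k] / (a[1]·b[0]) = [-2, 0, -6] / 1 = (-2, 0, -6).
Expanding (0, 1) (x) (1, 0, 3) (x) (-2, 0, -6) reproduces all 18 entries of T, so T = (0, 1) (x) (1, 0, 3) (x) (-2, 0, -6) and rank(T) ≤ 1.
Equivalently every frontal slice T[:,:,k] is c[k] times the rank-1 matrix (0, 1) (x) (1, 0, 3). So T has rank 1 (it is nonzero).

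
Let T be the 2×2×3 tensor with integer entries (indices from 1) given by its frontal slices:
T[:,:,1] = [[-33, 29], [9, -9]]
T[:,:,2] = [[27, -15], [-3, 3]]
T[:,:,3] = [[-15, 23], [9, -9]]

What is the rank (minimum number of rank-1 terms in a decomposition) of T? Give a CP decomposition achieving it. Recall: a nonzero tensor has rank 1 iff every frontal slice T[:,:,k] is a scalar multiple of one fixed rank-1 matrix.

Lower bound: the mode-3 unfolding of T (rows indexed by k, columns by (i,j) = (1,1), (1,2), (2,1), (2,2)) is [[-33, 29, 9, -9], [27, -15, -3, 3], [-15, 23, 9, -9]].
There the 2×2 minor on rows k ∈ {1, 2}, columns (i,j) ∈ {(1,1), (1,2)} is det [[-33, 29], [27, -15]] = -288 ≠ 0, so this unfolding has rank ≥ 2; CP rank is at least every unfolding rank, so rank(T) ≥ 2. (This is only a lower bound: in general the CP rank may exceed every unfolding rank, so we still need to exhibit 2 rank-1 terms summing to T.)
Upper bound — finding two terms. Write S_k = T[:,:,k] for the frontal slices: S₁ = [[-33, 29], [9, -9]], S₂ = [[27, -15], [-3, 3]], S₃ = [[-15, 23], [9, -9]].
If T = a₁ ⊗ b₁ ⊗ c₁ + a₂ ⊗ b₂ ⊗ c₂ then each S_k = c₁[k]·a₁b₁ᵀ + c₂[k]·a₂b₂ᵀ. S₁ and S₂ are linearly independent, so a₁b₁ᵀ and a₂b₂ᵀ must span the same plane of matrices: they are the rank-1 matrices of the form x·S₁ + y·S₂.
det(x·S₁ + y·S₂) is 36·x² − 120·xy + 36·y² = 12·(x − 3·y)(3·x − y), vanishing at (x:y) = (3:1) and (1:3).
M₁ = 3·S₁ + S₂ = [[-72, 72], [24, -24]] = (-24)·[3, -1][1, -1]ᵀ and M₂ = S₁ + 3·S₂ = [[48, -16], [0, 0]] = 16·[1, 0][3, -1]ᵀ, so take a₁ = [3, -1], b₁ = [1, -1], a₂ = [1, 0], b₂ = [3, -1].
Each slice is an integer combination of E₁ = a₁b₁ᵀ and E₂ = a₂b₂ᵀ: S₁ = −9·E₁ − 2·E₂, S₂ = 3·E₁ + 6·E₂, S₃ = −9·E₁ + 4·E₂; reading off coefficients, c₁ = [-9, 3, -9] and c₂ = [-2, 6, 4].
Hence T = [3, -1] ⊗ [1, -1] ⊗ [-9, 3, -9] + [1, 0] ⊗ [3, -1] ⊗ [-2, 6, 4], so rank(T) ≤ 2.
These bounds meet, so rank(T) = 2.
Check entry T[1,2,3] = 23: (3)·(-1)·(-9) + (1)·(-1)·(4) = 23.

rank(T) = 2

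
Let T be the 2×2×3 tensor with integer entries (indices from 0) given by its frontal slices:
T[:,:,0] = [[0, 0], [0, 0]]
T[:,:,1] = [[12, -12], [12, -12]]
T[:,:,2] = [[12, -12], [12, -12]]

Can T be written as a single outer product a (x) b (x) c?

Yes

If T = a (x) b (x) c then every fibre of T is a multiple of the corresponding factor, so read the factors off the fibres through the nonzero entry T[0,0,1] = 12.
The mode-1 fibre T[:,0,1] = [12, 12] gives a = [1, 1] (primitive direction); the mode-2 fibre T[0,:,1] = [12, -12] gives b = [1, -1]; then c[k] = T[0,0,k] / (a[0]·b[0]) = [0, 12, 12] / 1 = [0, 12, 12].
Expanding [1, 1] (x) [1, -1] (x) [0, 12, 12] reproduces all 12 entries of T, so T = [1, 1] (x) [1, -1] (x) [0, 12, 12] and rank(T) ≤ 1.
Equivalently every frontal slice T[:,:,k] is c[k] times the rank-1 matrix [1, 1] (x) [1, -1]. So T has rank 1 (it is nonzero).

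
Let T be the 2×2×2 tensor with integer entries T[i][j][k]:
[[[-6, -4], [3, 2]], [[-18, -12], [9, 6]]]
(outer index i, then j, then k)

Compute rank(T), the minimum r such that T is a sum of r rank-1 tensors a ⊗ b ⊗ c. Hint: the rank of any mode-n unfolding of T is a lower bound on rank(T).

Lower bound: T ≠ 0 (e.g. T[0,0,0] = -6), so rank(T) ≥ 1.
Upper bound: if T = a ⊗ b ⊗ c then every fibre of T is a multiple of the corresponding factor, so read the factors off the fibres through the nonzero entry T[0,0,0] = -6.
The mode-1 fibre T[:,0,0] = [-6, -18] gives a = (1, 3) (primitive direction); the mode-2 fibre T[0,:,0] = [-6, 3] gives b = (2, -1); then c[k] = T[0,0,k] / (a[0]·b[0]) = [-6, -4] / 2 = (-3, -2).
Expanding (1, 3) ⊗ (2, -1) ⊗ (-3, -2) reproduces all 8 entries of T, so T = (1, 3) ⊗ (2, -1) ⊗ (-3, -2) and rank(T) ≤ 1.
These bounds meet, so rank(T) = 1.

1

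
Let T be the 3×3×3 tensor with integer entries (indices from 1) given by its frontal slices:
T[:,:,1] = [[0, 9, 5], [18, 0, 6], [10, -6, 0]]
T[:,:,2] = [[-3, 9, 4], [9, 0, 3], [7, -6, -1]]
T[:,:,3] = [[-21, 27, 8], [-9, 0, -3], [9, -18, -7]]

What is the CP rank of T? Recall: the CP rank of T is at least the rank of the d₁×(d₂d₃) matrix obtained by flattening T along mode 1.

Lower bound: the mode-2 unfolding of T (rows indexed by j, columns by (i,k) = (1,1), (1,2), (1,3), (2,1), (2,2), (2,3), (3,1), (3,2), (3,3)) is [[0, -3, -21, 18, 9, -9, 10, 7, 9], [9, 9, 27, 0, 0, 0, -6, -6, -18], [5, 4, 8, 6, 3, -3, 0, -1, -7]].
There the 2×2 minor on rows j ∈ {1, 2}, columns (i,k) ∈ {(1,1), (1,2)} is det [[0, -3], [9, 9]] = 27 ≠ 0, so this unfolding has rank ≥ 2; CP rank is at least every unfolding rank, so rank(T) ≥ 2. (Unfolding ranks only ever bound the CP rank from below — rank(T) can be strictly larger than all of them — so the matching upper bound has to come from an explicit 2-term decomposition.)
Upper bound — finding two terms. Write S_k = T[:,:,k] for the frontal slices: S₁ = [[0, 9, 5], [18, 0, 6], [10, -6, 0]], S₂ = [[-3, 9, 4], [9, 0, 3], [7, -6, -1]], S₃ = [[-21, 27, 8], [-9, 0, -3], [9, -18, -7]].
If T = a₁ ∘ b₁ ∘ c₁ + a₂ ∘ b₂ ∘ c₂ then each S_k = c₁[k]·a₁b₁ᵀ + c₂[k]·a₂b₂ᵀ. S₁ and S₂ are linearly independent, so a₁b₁ᵀ and a₂b₂ᵀ must span the same plane of matrices: they are the rank-1 matrices of the form x·S₁ + y·S₂.
The 2×2 minor of x·S₁ + y·S₂ on rows {1,2}, columns {1,2} is −162·x² − 243·xy − 81·y² = (-81)·(x + y)(2·x + y), vanishing at (x:y) = (1:-1) and (1:-2).
M₁ = S₁ − S₂ = [[3, 0, 1], [9, 0, 3], [3, 0, 1]] = [1, 3, 1][3, 0, 1]ᵀ and M₂ = S₁ − 2·S₂ = [[6, -9, -3], [0, 0, 0], [-4, 6, 2]] = [3, 0, -2][2, -3, -1]ᵀ, so take a₁ = [1, 3, 1], b₁ = [3, 0, 1], a₂ = [3, 0, -2], b₂ = [2, -3, -1].
Each slice is an integer combination of E₁ = a₁b₁ᵀ and E₂ = a₂b₂ᵀ: S₁ = 2·E₁ − E₂, S₂ = E₁ − E₂, S₃ = −E₁ − 3·E₂; reading off coefficients, c₁ = [2, 1, -1] and c₂ = [-1, -1, -3].
Hence T = [1, 3, 1] ∘ [3, 0, 1] ∘ [2, 1, -1] + [3, 0, -2] ∘ [2, -3, -1] ∘ [-1, -1, -3], so rank(T) ≤ 2.
These bounds meet, so rank(T) = 2.
Check entry T[1,3,3] = 8: (1)·(1)·(-1) + (3)·(-1)·(-3) = 8.

2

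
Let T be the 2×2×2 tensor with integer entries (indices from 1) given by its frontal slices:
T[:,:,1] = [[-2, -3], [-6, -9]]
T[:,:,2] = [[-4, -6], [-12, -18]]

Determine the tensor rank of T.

1

Lower bound: T ≠ 0 (e.g. T[1,1,1] = -2), so rank(T) ≥ 1.
Upper bound: if T = a ⊗ b ⊗ c then every fibre of T is a multiple of the corresponding factor, so read the factors off the fibres through the nonzero entry T[1,1,1] = -2.
The mode-1 fibre T[:,1,1] = [-2, -6] gives a = [1, 3] (primitive direction); the mode-2 fibre T[1,:,1] = [-2, -3] gives b = [2, 3]; then c[k] = T[1,1,k] / (a[1]·b[1]) = [-2, -4] / 2 = [-1, -2].
Expanding [1, 3] ⊗ [2, 3] ⊗ [-1, -2] reproduces all 8 entries of T, so T = [1, 3] ⊗ [2, 3] ⊗ [-1, -2] and rank(T) ≤ 1.
These bounds meet, so rank(T) = 1.
Check entry T[2,1,2] = -12: (3)·(2)·(-2) = -12.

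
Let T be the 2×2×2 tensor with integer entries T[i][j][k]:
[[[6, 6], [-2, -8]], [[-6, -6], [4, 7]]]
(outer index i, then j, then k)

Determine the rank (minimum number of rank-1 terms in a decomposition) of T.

Lower bound: the mode-1 unfolding of T (rows indexed by i, columns by (j,k) = (0,0), (0,1), (1,0), (1,1)) is [[6, 6, -2, -8], [-6, -6, 4, 7]].
There the 2×2 minor on rows i ∈ {0, 1}, columns (j,k) ∈ {(0,0), (1,0)} is det [[6, -2], [-6, 4]] = 12 ≠ 0, so this unfolding has rank ≥ 2; CP rank is at least every unfolding rank, so rank(T) ≥ 2. (This is only a lower bound: in general the CP rank may exceed every unfolding rank, so we still need to exhibit 2 rank-1 terms summing to T.)
Upper bound — finding two terms. Write S_k = T[:,:,k] for the frontal slices: S₀ = [[6, -2], [-6, 4]], S₁ = [[6, -8], [-6, 7]].
If T = a₁ ⊗ b₁ ⊗ c₁ + a₂ ⊗ b₂ ⊗ c₂ then each S_k = c₁[k]·a₁b₁ᵀ + c₂[k]·a₂b₂ᵀ. S₀ and S₁ are linearly independent, so a₁b₁ᵀ and a₂b₂ᵀ must span the same plane of matrices: they are the rank-1 matrices of the form x·S₀ + y·S₁.
det(x·S₀ + y·S₁) is 12·x² + 6·xy − 6·y² = 6·(2·x − y)(x + y), vanishing at (x:y) = (1:2) and (1:-1).
M₁ = S₀ + 2·S₁ = [[18, -18], [-18, 18]] = 18·[1, -1][1, -1]ᵀ and M₂ = S₀ − S₁ = [[0, 6], [0, -3]] = 3·[2, -1][0, 1]ᵀ, so take a₁ = [1, -1], b₁ = [1, -1], a₂ = [2, -1], b₂ = [0, 1].
Each slice is an integer combination of E₁ = a₁b₁ᵀ and E₂ = a₂b₂ᵀ: S₀ = 6·E₁ + 2·E₂, S₁ = 6·E₁ − E₂; reading off coefficients, c₁ = [6, 6] and c₂ = [2, -1].
Hence T = [1, -1] ⊗ [1, -1] ⊗ [6, 6] + [2, -1] ⊗ [0, 1] ⊗ [2, -1], so rank(T) ≤ 2.
These bounds meet, so rank(T) = 2.

2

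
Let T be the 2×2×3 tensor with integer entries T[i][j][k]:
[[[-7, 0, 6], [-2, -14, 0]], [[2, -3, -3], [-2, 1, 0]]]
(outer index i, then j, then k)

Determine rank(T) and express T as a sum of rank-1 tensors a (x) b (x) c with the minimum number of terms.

rank(T) = 3

Lower bound: the mode-3 unfolding of T (rows indexed by k, columns by (i,j) = (0,0), (0,1), (1,0), (1,1)) is [[-7, -2, 2, -2], [0, -14, -3, 1], [6, 0, -3, 0]].
There the 3×3 minor on rows k ∈ {0, 1, 2}, columns (i,j) ∈ {(0,0), (0,1), (1,0)} is det [[-7, -2, 2], [0, -14, -3], [6, 0, -3]] = -90 ≠ 0, so this unfolding has rank ≥ 3; CP rank is at least every unfolding rank, so rank(T) ≥ 3. (Unfolding ranks only ever bound the CP rank from below — rank(T) can be strictly larger than all of them — so the matching upper bound has to come from an explicit 3-term decomposition.)
Upper bound: T is a sum of 3 rank-1 terms, T = [1, 1] (x) [1, 2] (x) [-1, -2, 0] + [2, -1] (x) [1, -2] (x) [-1, 2, 1] + [2, -1] (x) [1, 1] (x) [-2, -1, 2] (written with every a and b primitive with positive leading entry and the scale carried by c; CP decompositions are not unique, and this one is verified by expanding entrywise), so rank(T) ≤ 3.
These bounds meet, so rank(T) = 3.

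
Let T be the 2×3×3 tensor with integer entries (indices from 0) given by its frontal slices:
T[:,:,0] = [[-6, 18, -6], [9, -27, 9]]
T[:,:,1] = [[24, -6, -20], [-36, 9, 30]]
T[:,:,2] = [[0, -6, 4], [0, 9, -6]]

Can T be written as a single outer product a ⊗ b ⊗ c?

No

The mode-2 unfolding of T (rows indexed by j, columns by (i,k) = (0,0), (0,1), (0,2), (1,0), (1,1), (1,2)) is [[-6, 24, 0, 9, -36, 0], [18, -6, -6, -27, 9, 9], [-6, -20, 4, 9, 30, -6]].
There the 2×2 minor on rows j ∈ {0, 1}, columns (i,k) ∈ {(0,0), (0,1)} is det [[-6, 24], [18, -6]] = -396 ≠ 0, so this unfolding has rank ≥ 2; CP rank is at least every unfolding rank, so rank(T) ≥ 2.
In particular rank(T) ≥ 2 > 1, so T is not rank-1.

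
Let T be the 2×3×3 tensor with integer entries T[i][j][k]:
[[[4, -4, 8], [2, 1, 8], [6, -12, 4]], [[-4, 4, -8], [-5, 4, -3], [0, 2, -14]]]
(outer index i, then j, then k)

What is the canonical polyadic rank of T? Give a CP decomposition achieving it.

rank(T) = 3

Lower bound: the mode-3 unfolding of T (rows indexed by k, columns by (i,j) = (0,0), (0,1), (0,2), (1,0), (1,1), (1,2)) is [[4, 2, 6, -4, -5, 0], [-4, 1, -12, 4, 4, 2], [8, 8, 4, -8, -3, -14]].
There the 3×3 minor on rows k ∈ {0, 1, 2}, columns (i,j) ∈ {(0,0), (0,1), (1,1)} is det [[4, 2, -5], [-4, 1, 4], [8, 8, -3]] = 100 ≠ 0, so this unfolding has rank ≥ 3; CP rank is at least every unfolding rank, so rank(T) ≥ 3. (Flattening ranks never certify an upper bound on CP rank; for that we must actually write T with 3 rank-1 terms.)
Upper bound: T is a sum of 3 rank-1 terms, T = (1, -2) ⊗ (0, 1, -2) ⊗ (0, 1, -2) + (1, -1) ⊗ (2, 2, 1) ⊗ (2, -2, 4) + (2, 1) ⊗ (0, 1, -2) ⊗ (-1, 2, 1) (written with every a and b primitive with positive leading entry and the scale carried by c; CP decompositions are not unique, and this one is verified by expanding entrywise), so rank(T) ≤ 3.
These bounds meet, so rank(T) = 3.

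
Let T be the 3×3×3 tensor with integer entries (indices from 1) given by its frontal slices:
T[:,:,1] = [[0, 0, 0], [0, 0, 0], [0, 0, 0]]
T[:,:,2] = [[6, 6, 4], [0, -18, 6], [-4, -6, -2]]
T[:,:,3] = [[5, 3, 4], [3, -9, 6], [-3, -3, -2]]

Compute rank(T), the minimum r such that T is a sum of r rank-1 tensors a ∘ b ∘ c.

Lower bound: the mode-2 unfolding of T (rows indexed by j, columns by (i,k) = (1,1), (1,2), (1,3), (2,1), (2,2), (2,3), (3,1), (3,2), (3,3)) is [[0, 6, 5, 0, 0, 3, 0, -4, -3], [0, 6, 3, 0, -18, -9, 0, -6, -3], [0, 4, 4, 0, 6, 6, 0, -2, -2]].
There the 2×2 minor on rows j ∈ {1, 2}, columns (i,k) ∈ {(1,2), (1,3)} is det [[6, 5], [6, 3]] = -12 ≠ 0, so this unfolding has rank ≥ 2; CP rank is at least every unfolding rank, so rank(T) ≥ 2. (This is only a lower bound: in general the CP rank may exceed every unfolding rank, so we still need to exhibit 2 rank-1 terms summing to T.)
Upper bound — finding two terms. Write S_k = T[:,:,k] for the frontal slices: S₁ = [[0, 0, 0], [0, 0, 0], [0, 0, 0]], S₂ = [[6, 6, 4], [0, -18, 6], [-4, -6, -2]], S₃ = [[5, 3, 4], [3, -9, 6], [-3, -3, -2]].
If T = a₁ ∘ b₁ ∘ c₁ + a₂ ∘ b₂ ∘ c₂ then each S_k = c₁[k]·a₁b₁ᵀ + c₂[k]·a₂b₂ᵀ. S₂ and S₃ are linearly independent, so a₁b₁ᵀ and a₂b₂ᵀ must span the same plane of matrices: they are the rank-1 matrices of the form x·S₂ + y·S₃.
The 2×2 minor of x·S₂ + y·S₃ on rows {1,2}, columns {1,2} is −108·x² − 162·xy − 54·y² = (-54)·(x + y)(2·x + y), vanishing at (x:y) = (1:-1) and (1:-2).
M₁ = S₂ − S₃ = [[1, 3, 0], [-3, -9, 0], [-1, -3, 0]] = [1, -3, -1][1, 3, 0]ᵀ and M₂ = S₂ − 2·S₃ = [[-4, 0, -4], [-6, 0, -6], [2, 0, 2]] = (-2)·[2, 3, -1][1, 0, 1]ᵀ, so take a₁ = [1, -3, -1], b₁ = [1, 3, 0], a₂ = [2, 3, -1], b₂ = [1, 0, 1].
Each slice is an integer combination of E₁ = a₁b₁ᵀ and E₂ = a₂b₂ᵀ: S₁ = 0, S₂ = 2·E₁ + 2·E₂, S₃ = E₁ + 2·E₂; reading off coefficients, c₁ = [0, 2, 1] and c₂ = [0, 2, 2].
Hence T = [1, -3, -1] ∘ [1, 3, 0] ∘ [0, 2, 1] + [2, 3, -1] ∘ [1, 0, 1] ∘ [0, 2, 2], so rank(T) ≤ 2.
These bounds meet, so rank(T) = 2.

2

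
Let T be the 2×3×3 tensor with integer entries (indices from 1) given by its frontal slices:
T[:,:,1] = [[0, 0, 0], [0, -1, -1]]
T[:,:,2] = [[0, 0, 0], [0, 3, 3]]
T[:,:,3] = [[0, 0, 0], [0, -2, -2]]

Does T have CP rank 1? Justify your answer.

The mode-1 fibre T[:,2,1] = [0, -1] gives a = [0, 1] (primitive direction); the mode-2 fibre T[2,:,1] = [0, -1, -1] gives b = [0, 1, 1]; then c[k] = T[2,2,k] / (a[2]·b[2]) = [-1, 3, -2] / 1 = [-1, 3, -2].
Expanding [0, 1] ⊗ [0, 1, 1] ⊗ [-1, 3, -2] reproduces all 18 entries of T, so T = [0, 1] ⊗ [0, 1, 1] ⊗ [-1, 3, -2] and rank(T) ≤ 1.
Equivalently every frontal slice T[:,:,k] is c[k] times the rank-1 matrix [0, 1] ⊗ [0, 1, 1]. So T has rank 1 (it is nonzero).

Yes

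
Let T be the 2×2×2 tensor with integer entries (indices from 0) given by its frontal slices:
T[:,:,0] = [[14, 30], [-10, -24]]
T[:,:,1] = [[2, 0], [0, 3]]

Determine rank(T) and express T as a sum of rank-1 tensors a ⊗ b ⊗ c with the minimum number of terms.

Lower bound: the mode-3 unfolding of T (rows indexed by k, columns by (i,j) = (0,0), (0,1), (1,0), (1,1)) is [[14, 30, -10, -24], [2, 0, 0, 3]].
There the 2×2 minor on rows k ∈ {0, 1}, columns (i,j) ∈ {(0,0), (0,1)} is det [[14, 30], [2, 0]] = -60 ≠ 0, so this unfolding has rank ≥ 2; CP rank is at least every unfolding rank, so rank(T) ≥ 2. (Flattening ranks never certify an upper bound on CP rank; for that we must actually write T with 2 rank-1 terms.)
Upper bound — finding two terms. Write S_k = T[:,:,k] for the frontal slices: S₀ = [[14, 30], [-10, -24]], S₁ = [[2, 0], [0, 3]].
If T = a₁ ⊗ b₁ ⊗ c₁ + a₂ ⊗ b₂ ⊗ c₂ then each S_k = c₁[k]·a₁b₁ᵀ + c₂[k]·a₂b₂ᵀ. S₀ and S₁ are linearly independent, so a₁b₁ᵀ and a₂b₂ᵀ must span the same plane of matrices: they are the rank-1 matrices of the form x·S₀ + y·S₁.
det(x·S₀ + y·S₁) is −36·x² − 6·xy + 6·y² = (-6)·(3·x − y)(2·x + y), vanishing at (x:y) = (1:3) and (1:-2).
M₁ = S₀ + 3·S₁ = [[20, 30], [-10, -15]] = 5·[2, -1][2, 3]ᵀ and M₂ = S₀ − 2·S₁ = [[10, 30], [-10, -30]] = 10·[1, -1][1, 3]ᵀ, so take a₁ = [2, -1], b₁ = [2, 3], a₂ = [1, -1], b₂ = [1, 3].
Each slice is an integer combination of E₁ = a₁b₁ᵀ and E₂ = a₂b₂ᵀ: S₀ = 2·E₁ + 6·E₂, S₁ = E₁ − 2·E₂; reading off coefficients, c₁ = [2, 1] and c₂ = [6, -2].
Hence T = [2, -1] ⊗ [2, 3] ⊗ [2, 1] + [1, -1] ⊗ [1, 3] ⊗ [6, -2], so rank(T) ≤ 2.
These bounds meet, so rank(T) = 2.

rank(T) = 2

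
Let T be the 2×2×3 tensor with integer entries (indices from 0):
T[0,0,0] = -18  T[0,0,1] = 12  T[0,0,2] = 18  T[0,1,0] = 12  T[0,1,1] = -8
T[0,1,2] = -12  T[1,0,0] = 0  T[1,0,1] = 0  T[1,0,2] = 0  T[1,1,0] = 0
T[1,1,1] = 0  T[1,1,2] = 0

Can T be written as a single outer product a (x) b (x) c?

Yes

If T = a (x) b (x) c then every fibre of T is a multiple of the corresponding factor, so read the factors off the fibres through the nonzero entry T[0,0,0] = -18.
The mode-1 fibre T[:,0,0] = [-18, 0] gives a = [1, 0] (primitive direction); the mode-2 fibre T[0,:,0] = [-18, 12] gives b = [3, -2]; then c[k] = T[0,0,k] / (a[0]·b[0]) = [-18, 12, 18] / 3 = [-6, 4, 6].
Expanding [1, 0] (x) [3, -2] (x) [-6, 4, 6] reproduces all 12 entries of T, so T = [1, 0] (x) [3, -2] (x) [-6, 4, 6] and rank(T) ≤ 1.
Equivalently every frontal slice T[:,:,k] is c[k] times the rank-1 matrix [1, 0] (x) [3, -2]. So T has rank 1 (it is nonzero).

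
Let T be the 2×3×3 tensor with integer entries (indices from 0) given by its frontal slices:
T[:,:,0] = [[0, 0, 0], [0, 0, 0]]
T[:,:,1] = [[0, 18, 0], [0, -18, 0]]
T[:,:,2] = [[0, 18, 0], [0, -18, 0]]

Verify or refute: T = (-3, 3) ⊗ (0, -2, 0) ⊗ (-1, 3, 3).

Reconstruct entry (0,1,0) from the claimed factors: Σₗ aₗ[0]bₗ[1]cₗ[0] = (-3)·(-2)·(-1) = -6, but T[0,1,0] = 0. The claim is false.

No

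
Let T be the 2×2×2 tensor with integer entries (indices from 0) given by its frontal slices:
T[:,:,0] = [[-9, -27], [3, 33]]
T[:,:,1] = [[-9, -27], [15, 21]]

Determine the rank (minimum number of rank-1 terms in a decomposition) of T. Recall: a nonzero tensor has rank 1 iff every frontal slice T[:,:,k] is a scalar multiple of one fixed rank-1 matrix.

2

Lower bound: the mode-1 unfolding of T (rows indexed by i, columns by (j,k) = (0,0), (0,1), (1,0), (1,1)) is [[-9, -9, -27, -27], [3, 15, 33, 21]].
There the 2×2 minor on rows i ∈ {0, 1}, columns (j,k) ∈ {(0,0), (0,1)} is det [[-9, -9], [3, 15]] = -108 ≠ 0, so this unfolding has rank ≥ 2; CP rank is at least every unfolding rank, so rank(T) ≥ 2. (Flattening ranks never certify an upper bound on CP rank; for that we must actually write T with 2 rank-1 terms.)
Upper bound — finding two terms. Write S_k = T[:,:,k] for the frontal slices: S₀ = [[-9, -27], [3, 33]], S₁ = [[-9, -27], [15, 21]].
If T = a₁ (x) b₁ (x) c₁ + a₂ (x) b₂ (x) c₂ then each S_k = c₁[k]·a₁b₁ᵀ + c₂[k]·a₂b₂ᵀ. S₀ and S₁ are linearly independent, so a₁b₁ᵀ and a₂b₂ᵀ must span the same plane of matrices: they are the rank-1 matrices of the form x·S₀ + y·S₁.
det(x·S₀ + y·S₁) is −216·x² + 216·y² = (-216)·(x − y)(x + y), vanishing at (x:y) = (1:1) and (1:-1).
M₁ = S₀ + S₁ = [[-18, -54], [18, 54]] = (-18)·(1, -1)(1, 3)ᵀ and M₂ = S₀ − S₁ = [[0, 0], [-12, 12]] = (-12)·(0, 1)(1, -1)ᵀ, so take a₁ = (1, -1), b₁ = (1, 3), a₂ = (0, 1), b₂ = (1, -1).
Each slice is an integer combination of E₁ = a₁b₁ᵀ and E₂ = a₂b₂ᵀ: S₀ = −9·E₁ − 6·E₂, S₁ = −9·E₁ + 6·E₂; reading off coefficients, c₁ = (-9, -9) and c₂ = (-6, 6).
Hence T = (1, -1) (x) (1, 3) (x) (-9, -9) + (0, 1) (x) (1, -1) (x) (-6, 6), so rank(T) ≤ 2.
These bounds meet, so rank(T) = 2.
Check entry T[1,0,1] = 15: (-1)·(1)·(-9) + (1)·(1)·(6) = 15.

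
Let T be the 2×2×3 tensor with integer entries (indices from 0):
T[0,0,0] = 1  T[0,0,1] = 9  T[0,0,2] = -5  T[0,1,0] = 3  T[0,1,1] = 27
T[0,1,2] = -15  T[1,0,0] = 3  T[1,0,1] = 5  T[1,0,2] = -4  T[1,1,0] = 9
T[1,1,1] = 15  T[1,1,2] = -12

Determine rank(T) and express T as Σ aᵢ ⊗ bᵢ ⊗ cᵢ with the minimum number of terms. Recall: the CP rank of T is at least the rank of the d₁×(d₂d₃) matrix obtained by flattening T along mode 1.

Lower bound: the mode-3 unfolding of T (rows indexed by k, columns by (i,j) = (0,0), (0,1), (1,0), (1,1)) is [[1, 3, 3, 9], [9, 27, 5, 15], [-5, -15, -4, -12]].
There the 2×2 minor on rows k ∈ {0, 1}, columns (i,j) ∈ {(0,0), (1,0)} is det [[1, 3], [9, 5]] = -22 ≠ 0, so this unfolding has rank ≥ 2; CP rank is at least every unfolding rank, so rank(T) ≥ 2. (Unfolding ranks only ever bound the CP rank from below — rank(T) can be strictly larger than all of them — so the matching upper bound has to come from an explicit 2-term decomposition.)
Upper bound — finding two terms. Every mode-2 slice of T is a multiple of one matrix: T[:,j,:] = b[j]·M with b = (1, 3) and M = [[1, 9, -5], [3, 5, -4]] (rows indexed by i, columns by k). So it suffices to write M as a sum of two rank-1 matrices.
Splitting M by its rows (i = 0, 1), M = (1, 0)(1, 9, -5)ᵀ + (0, 1)(3, 5, -4)ᵀ.
Hence T = (1, 0) ⊗ (1, 3) ⊗ (1, 9, -5) + (0, 1) ⊗ (1, 3) ⊗ (3, 5, -4), so rank(T) ≤ 2.
These bounds meet, so rank(T) = 2.

rank(T) = 2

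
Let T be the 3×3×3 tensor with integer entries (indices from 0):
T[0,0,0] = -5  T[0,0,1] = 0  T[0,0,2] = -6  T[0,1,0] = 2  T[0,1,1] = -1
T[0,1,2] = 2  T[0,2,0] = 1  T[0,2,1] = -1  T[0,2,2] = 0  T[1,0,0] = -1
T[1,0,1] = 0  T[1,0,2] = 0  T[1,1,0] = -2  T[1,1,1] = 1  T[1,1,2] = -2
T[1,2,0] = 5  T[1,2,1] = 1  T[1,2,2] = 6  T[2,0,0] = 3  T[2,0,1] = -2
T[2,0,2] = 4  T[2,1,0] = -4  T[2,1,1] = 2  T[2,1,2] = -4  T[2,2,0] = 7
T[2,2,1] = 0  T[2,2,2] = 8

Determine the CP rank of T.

Lower bound: in the mode-2 unfolding of T (rows indexed by j, columns by (i,k)) the 3×3 minor on rows j ∈ {0, 1, 2}, columns (i,k) ∈ {(0,0), (0,1), (0,2)} is det [[-5, 0, -6], [2, -1, 2], [1, -1, 0]] = -4 ≠ 0, so that unfolding has rank ≥ 3 and hence rank(T) ≥ 3 (CP rank is at least every unfolding rank, though it can be larger).
Upper bound: T is a sum of 3 rank-1 terms, T = [1, -1, -2] ∘ [2, -1, 1] ∘ [-2, 1, -2] + [1, -1, -1] ∘ [1, 0, 1] ∘ [1, -2, 0] + [1, 2, 2] ∘ [1, 0, -1] ∘ [-2, 0, -2] (written with every a and b primitive with positive leading entry and the scale carried by c; CP decompositions are not unique, and this one is verified by expanding entrywise), so rank(T) ≤ 3.
These bounds meet, so rank(T) = 3.

3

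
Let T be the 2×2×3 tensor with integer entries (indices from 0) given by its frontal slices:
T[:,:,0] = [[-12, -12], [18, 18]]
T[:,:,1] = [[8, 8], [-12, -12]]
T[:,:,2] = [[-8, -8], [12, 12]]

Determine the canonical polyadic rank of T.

Lower bound: T ≠ 0 (e.g. T[0,0,0] = -12), so rank(T) ≥ 1.
Upper bound: the mode-1 fibre T[:,0,0] = [-12, 18] gives a = [2, -3] (primitive direction); the mode-2 fibre T[0,:,0] = [-12, -12] gives b = [1, 1]; then c[k] = T[0,0,k] / (a[0]·b[0]) = [-12, 8, -8] / 2 = [-6, 4, -4].
Expanding [2, -3] (x) [1, 1] (x) [-6, 4, -4] reproduces all 12 entries of T, so T = [2, -3] (x) [1, 1] (x) [-6, 4, -4] and rank(T) ≤ 1.
These bounds meet, so rank(T) = 1.

1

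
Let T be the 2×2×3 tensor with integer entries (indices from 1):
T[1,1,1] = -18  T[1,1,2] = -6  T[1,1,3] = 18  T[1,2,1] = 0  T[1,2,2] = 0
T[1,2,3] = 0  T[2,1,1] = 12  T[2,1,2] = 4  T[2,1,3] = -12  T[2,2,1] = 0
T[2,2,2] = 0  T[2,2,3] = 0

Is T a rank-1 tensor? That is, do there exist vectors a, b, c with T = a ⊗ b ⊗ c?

The mode-1 fibre T[:,1,1] = [-18, 12] gives a = [3, -2] (primitive direction); the mode-2 fibre T[1,:,1] = [-18, 0] gives b = [1, 0]; then c[k] = T[1,1,k] / (a[1]·b[1]) = [-18, -6, 18] / 3 = [-6, -2, 6].
Expanding [3, -2] ⊗ [1, 0] ⊗ [-6, -2, 6] reproduces all 12 entries of T, so T = [3, -2] ⊗ [1, 0] ⊗ [-6, -2, 6] and rank(T) ≤ 1.
Equivalently every frontal slice T[:,:,k] is c[k] times the rank-1 matrix [3, -2] ⊗ [1, 0]. So T has rank 1 (it is nonzero).

Yes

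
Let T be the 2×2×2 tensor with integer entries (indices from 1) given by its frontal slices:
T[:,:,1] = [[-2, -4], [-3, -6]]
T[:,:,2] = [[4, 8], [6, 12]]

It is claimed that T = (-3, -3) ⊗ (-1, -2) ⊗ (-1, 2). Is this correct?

No

Reconstruct entry (1,1,1) from the claimed factors: Σₗ aₗ[1]bₗ[1]cₗ[1] = (-3)·(-1)·(-1) = -3, but T[1,1,1] = -2. The claim is false.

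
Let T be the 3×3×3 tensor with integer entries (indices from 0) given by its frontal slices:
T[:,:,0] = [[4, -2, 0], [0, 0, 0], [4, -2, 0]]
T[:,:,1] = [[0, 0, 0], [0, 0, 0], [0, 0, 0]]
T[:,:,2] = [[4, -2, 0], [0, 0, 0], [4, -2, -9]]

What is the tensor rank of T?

2

Lower bound: the mode-2 unfolding of T (rows indexed by j, columns by (i,k) = (0,0), (0,1), (0,2), (1,0), (1,1), (1,2), (2,0), (2,1), (2,2)) is [[4, 0, 4, 0, 0, 0, 4, 0, 4], [-2, 0, -2, 0, 0, 0, -2, 0, -2], [0, 0, 0, 0, 0, 0, 0, 0, -9]].
There the 2×2 minor on rows j ∈ {0, 2}, columns (i,k) ∈ {(0,0), (2,2)} is det [[4, 4], [0, -9]] = -36 ≠ 0, so this unfolding has rank ≥ 2; CP rank is at least every unfolding rank, so rank(T) ≥ 2. (This is only a lower bound: in general the CP rank may exceed every unfolding rank, so we still need to exhibit 2 rank-1 terms summing to T.)
Upper bound — finding two terms. Write S_k = T[:,:,k] for the frontal slices: S₀ = [[4, -2, 0], [0, 0, 0], [4, -2, 0]], S₁ = [[0, 0, 0], [0, 0, 0], [0, 0, 0]], S₂ = [[4, -2, 0], [0, 0, 0], [4, -2, -9]].
If T = a₁ ⊗ b₁ ⊗ c₁ + a₂ ⊗ b₂ ⊗ c₂ then each S_k = c₁[k]·a₁b₁ᵀ + c₂[k]·a₂b₂ᵀ. S₀ and S₂ are linearly independent, so a₁b₁ᵀ and a₂b₂ᵀ must span the same plane of matrices: they are the rank-1 matrices of the form x·S₀ + y·S₂.
The 2×2 minor of x·S₀ + y·S₂ on rows {0,2}, columns {0,2} is −36·xy − 36·y² = (-36)·(y)(x + y), vanishing at (x:y) = (1:0) and (1:-1).
M₁ = S₀ = [[4, -2, 0], [0, 0, 0], [4, -2, 0]] = 2·[1, 0, 1][2, -1, 0]ᵀ and M₂ = S₀ − S₂ = [[0, 0, 0], [0, 0, 0], [0, 0, 9]] = 9·[0, 0, 1][0, 0, 1]ᵀ, so take a₁ = [1, 0, 1], b₁ = [2, -1, 0], a₂ = [0, 0, 1], b₂ = [0, 0, 1].
Each slice is an integer combination of E₁ = a₁b₁ᵀ and E₂ = a₂b₂ᵀ: S₀ = 2·E₁, S₁ = 0, S₂ = 2·E₁ − 9·E₂; reading off coefficients, c₁ = [2, 0, 2] and c₂ = [0, 0, -9].
Hence T = [1, 0, 1] ⊗ [2, -1, 0] ⊗ [2, 0, 2] + [0, 0, 1] ⊗ [0, 0, 1] ⊗ [0, 0, -9], so rank(T) ≤ 2.
These bounds meet, so rank(T) = 2.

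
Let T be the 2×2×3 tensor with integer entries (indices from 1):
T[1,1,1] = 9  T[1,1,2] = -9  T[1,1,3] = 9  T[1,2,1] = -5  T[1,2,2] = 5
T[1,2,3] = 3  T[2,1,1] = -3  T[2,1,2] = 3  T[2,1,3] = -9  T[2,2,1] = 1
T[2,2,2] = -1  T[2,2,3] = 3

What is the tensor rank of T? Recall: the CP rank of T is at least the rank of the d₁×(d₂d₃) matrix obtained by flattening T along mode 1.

2

Lower bound: the mode-3 unfolding of T (rows indexed by k, columns by (i,j) = (1,1), (1,2), (2,1), (2,2)) is [[9, -5, -3, 1], [-9, 5, 3, -1], [9, 3, -9, 3]].
There the 2×2 minor on rows k ∈ {1, 3}, columns (i,j) ∈ {(1,1), (1,2)} is det [[9, -5], [9, 3]] = 72 ≠ 0, so this unfolding has rank ≥ 2; CP rank is at least every unfolding rank, so rank(T) ≥ 2. (This is only a lower bound: in general the CP rank may exceed every unfolding rank, so we still need to exhibit 2 rank-1 terms summing to T.)
Upper bound — finding two terms. Write S_k = T[:,:,k] for the frontal slices: S₁ = [[9, -5], [-3, 1]], S₂ = [[-9, 5], [3, -1]], S₃ = [[9, 3], [-9, 3]].
If T = a₁ (x) b₁ (x) c₁ + a₂ (x) b₂ (x) c₂ then each S_k = c₁[k]·a₁b₁ᵀ + c₂[k]·a₂b₂ᵀ. S₁ and S₃ are linearly independent, so a₁b₁ᵀ and a₂b₂ᵀ must span the same plane of matrices: they are the rank-1 matrices of the form x·S₁ + y·S₃.
det(x·S₁ + y·S₃) is −6·x² + 54·y² = (-6)·(x − 3·y)(x + 3·y), vanishing at (x:y) = (3:1) and (3:-1).
M₁ = 3·S₁ + S₃ = [[36, -12], [-18, 6]] = 6·[2, -1][3, -1]ᵀ and M₂ = 3·S₁ − S₃ = [[18, -18], [0, 0]] = 18·[1, 0][1, -1]ᵀ, so take a₁ = [2, -1], b₁ = [3, -1], a₂ = [1, 0], b₂ = [1, -1].
Each slice is an integer combination of E₁ = a₁b₁ᵀ and E₂ = a₂b₂ᵀ: S₁ = E₁ + 3·E₂, S₂ = −E₁ − 3·E₂, S₃ = 3·E₁ − 9·E₂; reading off coefficients, c₁ = [1, -1, 3] and c₂ = [3, -3, -9].
Hence T = [2, -1] (x) [3, -1] (x) [1, -1, 3] + [1, 0] (x) [1, -1] (x) [3, -3, -9], so rank(T) ≤ 2.
These bounds meet, so rank(T) = 2.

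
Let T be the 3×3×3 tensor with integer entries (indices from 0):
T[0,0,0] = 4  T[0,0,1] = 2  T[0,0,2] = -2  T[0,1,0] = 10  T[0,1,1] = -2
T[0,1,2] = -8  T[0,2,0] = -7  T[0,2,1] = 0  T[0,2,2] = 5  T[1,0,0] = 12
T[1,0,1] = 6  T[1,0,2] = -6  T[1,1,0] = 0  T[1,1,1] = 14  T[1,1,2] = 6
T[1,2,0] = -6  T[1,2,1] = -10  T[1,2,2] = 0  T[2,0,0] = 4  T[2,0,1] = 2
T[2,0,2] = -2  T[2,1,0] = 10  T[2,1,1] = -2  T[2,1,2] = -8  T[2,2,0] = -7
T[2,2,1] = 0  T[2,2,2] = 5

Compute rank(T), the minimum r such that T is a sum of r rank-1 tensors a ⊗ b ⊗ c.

2

Lower bound: in the mode-1 unfolding of T (rows indexed by i, columns by (j,k)) the 2×2 minor on rows i ∈ {0, 1}, columns (j,k) ∈ {(0,0), (1,0)} is det [[4, 10], [12, 0]] = -120 ≠ 0, so that unfolding has rank ≥ 2 and hence rank(T) ≥ 2 (CP rank is at least every unfolding rank, though it can be larger).
Upper bound: with S_k = T[:,:,k], the two rank-1 terms a₁b₁ᵀ, a₂b₂ᵀ are the rank-1 members of the pencil x·S₀ + y·S₁.
The 2×2 minor of x·S₀ + y·S₁ on rows {0,1}, columns {0,1} is −120·x² + 20·xy + 40·y² = (-20)·(3·x − 2·y)(2·x + y), vanishing at (x:y) = (2:3) and (1:-2).
M₁ = 2·S₀ + 3·S₁ = [[14, 14, -14], [42, 42, -42], [14, 14, -14]] = 14·[1, 3, 1][1, 1, -1]ᵀ and M₂ = S₀ − 2·S₁ = [[0, 14, -7], [0, -28, 14], [0, 14, -7]] = 7·[1, -2, 1][0, 2, -1]ᵀ, so take a₁ = [1, 3, 1], b₁ = [1, 1, -1], a₂ = [1, -2, 1], b₂ = [0, 2, -1].
Each slice is an integer combination of E₁ = a₁b₁ᵀ and E₂ = a₂b₂ᵀ: S₀ = 4·E₁ + 3·E₂, S₁ = 2·E₁ − 2·E₂, S₂ = −2·E₁ − 3·E₂; reading off coefficients, c₁ = [4, 2, -2] and c₂ = [3, -2, -3].
Hence T = [1, 3, 1] ⊗ [1, 1, -1] ⊗ [4, 2, -2] + [1, -2, 1] ⊗ [0, 2, -1] ⊗ [3, -2, -3], so rank(T) ≤ 2.
These bounds meet, so rank(T) = 2.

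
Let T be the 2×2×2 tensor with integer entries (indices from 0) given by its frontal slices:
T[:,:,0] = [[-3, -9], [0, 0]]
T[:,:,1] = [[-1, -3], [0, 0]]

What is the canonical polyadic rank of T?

Lower bound: T ≠ 0 (e.g. T[0,0,0] = -3), so rank(T) ≥ 1.
Upper bound: the mode-1 fibre T[:,0,0] = [-3, 0] gives a = [1, 0] (primitive direction); the mode-2 fibre T[0,:,0] = [-3, -9] gives b = [1, 3]; then c[k] = T[0,0,k] / (a[0]·b[0]) = [-3, -1] / 1 = [-3, -1].
Expanding [1, 0] ⊗ [1, 3] ⊗ [-3, -1] reproduces all 8 entries of T, so T = [1, 0] ⊗ [1, 3] ⊗ [-3, -1] and rank(T) ≤ 1.
These bounds meet, so rank(T) = 1.

1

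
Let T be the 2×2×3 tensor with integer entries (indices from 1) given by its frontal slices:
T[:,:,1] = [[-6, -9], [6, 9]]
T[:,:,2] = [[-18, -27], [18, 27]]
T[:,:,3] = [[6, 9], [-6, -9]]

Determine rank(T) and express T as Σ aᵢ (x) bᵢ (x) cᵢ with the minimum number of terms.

rank(T) = 1

Lower bound: T ≠ 0 (e.g. T[1,1,1] = -6), so rank(T) ≥ 1.
Upper bound: if T = a (x) b (x) c then every fibre of T is a multiple of the corresponding factor, so read the factors off the fibres through the nonzero entry T[1,1,1] = -6.
The mode-1 fibre T[:,1,1] = [-6, 6] gives a = [1, -1] (primitive direction); the mode-2 fibre T[1,:,1] = [-6, -9] gives b = [2, 3]; then c[k] = T[1,1,k] / (a[1]·b[1]) = [-6, -18, 6] / 2 = [-3, -9, 3].
Expanding [1, -1] (x) [2, 3] (x) [-3, -9, 3] reproduces all 12 entries of T, so T = [1, -1] (x) [2, 3] (x) [-3, -9, 3] and rank(T) ≤ 1.
These bounds meet, so rank(T) = 1.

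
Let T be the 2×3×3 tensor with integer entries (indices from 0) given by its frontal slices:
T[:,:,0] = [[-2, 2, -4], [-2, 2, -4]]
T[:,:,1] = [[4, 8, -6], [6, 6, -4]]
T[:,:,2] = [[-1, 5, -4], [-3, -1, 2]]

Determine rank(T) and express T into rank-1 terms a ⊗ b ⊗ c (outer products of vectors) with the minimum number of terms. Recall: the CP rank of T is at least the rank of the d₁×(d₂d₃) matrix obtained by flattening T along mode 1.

rank(T) = 3

Lower bound: the mode-2 unfolding of T (rows indexed by j, columns by (i,k) = (0,0), (0,1), (0,2), (1,0), (1,1), (1,2)) is [[-2, 4, -1, -2, 6, -3], [2, 8, 5, 2, 6, -1], [-4, -6, -4, -4, -4, 2]].
There the 3×3 minor on rows j ∈ {0, 1, 2}, columns (i,k) ∈ {(0,0), (0,1), (0,2)} is det [[-2, 4, -1], [2, 8, 5], [-4, -6, -4]] = -64 ≠ 0, so this unfolding has rank ≥ 3; CP rank is at least every unfolding rank, so rank(T) ≥ 3. (This is only a lower bound: in general the CP rank may exceed every unfolding rank, so we still need to exhibit 3 rank-1 terms summing to T.)
Upper bound: T is a sum of 3 rank-1 terms, T = [1, 1] ⊗ [1, -1, 2] ⊗ [-2, 2, 1] + [1, 2] ⊗ [1, 1, -1] ⊗ [0, 2, -2] + [2, 1] ⊗ [0, 1, -1] ⊗ [0, 4, 4] (one valid choice — decompositions are not unique — normalised so each a, b is primitive with positive first nonzero entry; check it by expanding all entries), so rank(T) ≤ 3.
These bounds meet, so rank(T) = 3.
Check entry T[0,0,2] = -1: (1)·(1)·(1) + (1)·(1)·(-2) + (2)·(0)·(4) = -1.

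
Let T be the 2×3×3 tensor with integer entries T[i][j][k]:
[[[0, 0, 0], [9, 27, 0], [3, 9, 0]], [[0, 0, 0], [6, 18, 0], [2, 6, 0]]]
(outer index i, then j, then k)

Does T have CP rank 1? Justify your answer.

If T = a (x) b (x) c then every fibre of T is a multiple of the corresponding factor, so read the factors off the fibres through the nonzero entry T[0,1,0] = 9.
The mode-1 fibre T[:,1,0] = [9, 6] gives a = [3, 2] (primitive direction); the mode-2 fibre T[0,:,0] = [0, 9, 3] gives b = [0, 3, 1]; then c[k] = T[0,1,k] / (a[0]·b[1]) = [9, 27, 0] / 9 = [1, 3, 0].
Expanding [3, 2] (x) [0, 3, 1] (x) [1, 3, 0] reproduces all 18 entries of T, so T = [3, 2] (x) [0, 3, 1] (x) [1, 3, 0] and rank(T) ≤ 1.
Equivalently every frontal slice T[:,:,k] is c[k] times the rank-1 matrix [3, 2] (x) [0, 3, 1]. So T has rank 1 (it is nonzero).

Yes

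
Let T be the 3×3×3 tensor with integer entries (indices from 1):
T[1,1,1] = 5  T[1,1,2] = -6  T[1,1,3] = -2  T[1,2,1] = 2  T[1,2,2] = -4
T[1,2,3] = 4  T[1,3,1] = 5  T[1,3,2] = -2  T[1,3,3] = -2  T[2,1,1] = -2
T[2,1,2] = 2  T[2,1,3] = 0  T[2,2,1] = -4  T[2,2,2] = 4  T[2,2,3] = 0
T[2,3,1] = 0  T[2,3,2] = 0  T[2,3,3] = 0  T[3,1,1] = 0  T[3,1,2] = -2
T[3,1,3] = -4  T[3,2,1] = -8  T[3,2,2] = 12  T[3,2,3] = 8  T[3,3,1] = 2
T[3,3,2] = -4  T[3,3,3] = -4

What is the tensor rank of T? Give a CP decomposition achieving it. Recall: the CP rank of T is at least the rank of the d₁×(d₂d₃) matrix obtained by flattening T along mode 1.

rank(T) = 3

Lower bound: the mode-2 unfolding of T (rows indexed by j, columns by (i,k) = (1,1), (1,2), (1,3), (2,1), (2,2), (2,3), (3,1), (3,2), (3,3)) is [[5, -6, -2, -2, 2, 0, 0, -2, -4], [2, -4, 4, -4, 4, 0, -8, 12, 8], [5, -2, -2, 0, 0, 0, 2, -4, -4]].
There the 3×3 minor on rows j ∈ {1, 2, 3}, columns (i,k) ∈ {(1,1), (1,2), (1,3)} is det [[5, -6, -2], [2, -4, 4], [5, -2, -2]] = -96 ≠ 0, so this unfolding has rank ≥ 3; CP rank is at least every unfolding rank, so rank(T) ≥ 3. (Flattening ranks never certify an upper bound on CP rank; for that we must actually write T with 3 rank-1 terms.)
Upper bound: T is a sum of 3 rank-1 terms, T = [1, 0, 0] ⊗ [0, 1, -1] ⊗ [-4, 0, 0] + [1, 0, 2] ⊗ [1, -2, 1] ⊗ [1, -2, -2] + [2, -1, -1] ⊗ [1, 2, 0] ⊗ [2, -2, 0] (written with every a and b primitive with positive leading entry and the scale carried by c; CP decompositions are not unique, and this one is verified by expanding entrywise), so rank(T) ≤ 3.
These bounds meet, so rank(T) = 3.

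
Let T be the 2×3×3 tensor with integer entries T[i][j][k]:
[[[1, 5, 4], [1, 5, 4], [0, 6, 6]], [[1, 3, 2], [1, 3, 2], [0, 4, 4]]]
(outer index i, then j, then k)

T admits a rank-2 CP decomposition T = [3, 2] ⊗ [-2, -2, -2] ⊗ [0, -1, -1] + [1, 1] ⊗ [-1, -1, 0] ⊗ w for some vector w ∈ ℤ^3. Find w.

w = [-1, 1, 2]

Subtract the known terms from T to get the rank-1 residual R = [1, 1] ⊗ [-1, -1, 0] ⊗ w, so R[i,j,k] = a[i]·b[j]·w[k]. Pick indices with nonzero a[0]·b[0] = (1)·(-1) = -1. Only the fibre through (0,0,·) is needed: R[0,0,:] = T[0,0,:] − Σₗ aₗ[0]bₗ[0]cₗ = [1, 5, 4] − (3)·(-2)·[0, -1, -1] = [1, -1, -2]. Then w[k] = R[0,0,k] / -1 for each k, giving w = [1, -1, -2] / -1 = [-1, 1, 2].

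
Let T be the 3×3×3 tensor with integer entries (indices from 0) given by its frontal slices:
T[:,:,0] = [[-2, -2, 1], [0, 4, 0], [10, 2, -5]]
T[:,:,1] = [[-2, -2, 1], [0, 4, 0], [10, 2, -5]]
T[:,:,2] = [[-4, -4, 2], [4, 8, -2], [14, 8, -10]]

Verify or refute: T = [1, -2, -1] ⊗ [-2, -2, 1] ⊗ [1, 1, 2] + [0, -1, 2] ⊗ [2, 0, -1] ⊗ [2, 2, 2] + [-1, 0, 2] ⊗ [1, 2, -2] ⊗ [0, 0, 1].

No

Reconstruct entry (0,0,2) from the claimed factors: Σₗ aₗ[0]bₗ[0]cₗ[2] = (1)·(-2)·(2) + (0)·(2)·(2) + (-1)·(1)·(1) = -5, but T[0,0,2] = -4. The claim is false.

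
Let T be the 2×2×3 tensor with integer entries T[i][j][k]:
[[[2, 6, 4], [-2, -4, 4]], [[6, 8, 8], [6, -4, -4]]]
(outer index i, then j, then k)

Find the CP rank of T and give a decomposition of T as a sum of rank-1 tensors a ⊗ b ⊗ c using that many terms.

rank(T) = 3

Lower bound: in the mode-3 unfolding of T (rows indexed by k, columns by (i,j)) the 3×3 minor on rows k ∈ {0, 1, 2}, columns (i,j) ∈ {(0,0), (0,1), (1,0)} is det [[2, -2, 6], [6, -4, 8], [4, 4, 8]] = 144 ≠ 0, so that unfolding has rank ≥ 3 and hence rank(T) ≥ 3 (CP rank is at least every unfolding rank, though it can be larger).
Upper bound: T is a sum of 3 rank-1 terms, T = [1, -1] ⊗ [0, 1] ⊗ [-4, 0, 4] + [1, 1] ⊗ [1, -1] ⊗ [-2, 4, 0] + [1, 2] ⊗ [1, 0] ⊗ [4, 2, 4] (written with every a and b primitive with positive leading entry and the scale carried by c; CP decompositions are not unique, and this one is verified by expanding entrywise), so rank(T) ≤ 3.
These bounds meet, so rank(T) = 3.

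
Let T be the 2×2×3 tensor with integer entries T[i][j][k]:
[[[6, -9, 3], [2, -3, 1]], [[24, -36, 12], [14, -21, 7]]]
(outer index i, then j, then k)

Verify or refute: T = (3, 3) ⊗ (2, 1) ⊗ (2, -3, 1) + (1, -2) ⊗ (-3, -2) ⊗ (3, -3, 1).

No

Reconstruct entry (0,0,0) from the claimed factors: Σₗ aₗ[0]bₗ[0]cₗ[0] = (3)·(2)·(2) + (1)·(-3)·(3) = 3, but T[0,0,0] = 6. The claim is false.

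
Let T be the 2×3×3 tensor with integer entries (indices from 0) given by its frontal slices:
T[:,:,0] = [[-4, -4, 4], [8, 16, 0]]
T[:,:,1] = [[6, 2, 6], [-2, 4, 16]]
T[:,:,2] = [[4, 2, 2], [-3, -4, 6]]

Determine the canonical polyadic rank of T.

3

Lower bound: in the mode-2 unfolding of T (rows indexed by j, columns by (i,k)) the 3×3 minor on rows j ∈ {0, 1, 2}, columns (i,k) ∈ {(0,0), (0,1), (1,0)} is det [[-4, 6, 8], [-4, 2, 16], [4, 6, 0]] = 512 ≠ 0, so that unfolding has rank ≥ 3 and hence rank(T) ≥ 3 (CP rank is at least every unfolding rank, though it can be larger).
Upper bound: T is a sum of 3 rank-1 terms, T = [0, 1] ⊗ [0, 1, 1] ⊗ [8, 8, 0] + [1, -2] ⊗ [1, 1, -1] ⊗ [-4, 2, 2] + [2, 1] ⊗ [1, 0, 2] ⊗ [0, 2, 1] (one valid choice — decompositions are not unique — normalised so each a, b is primitive with positive first nonzero entry; check it by expanding all entries), so rank(T) ≤ 3.
These bounds meet, so rank(T) = 3.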